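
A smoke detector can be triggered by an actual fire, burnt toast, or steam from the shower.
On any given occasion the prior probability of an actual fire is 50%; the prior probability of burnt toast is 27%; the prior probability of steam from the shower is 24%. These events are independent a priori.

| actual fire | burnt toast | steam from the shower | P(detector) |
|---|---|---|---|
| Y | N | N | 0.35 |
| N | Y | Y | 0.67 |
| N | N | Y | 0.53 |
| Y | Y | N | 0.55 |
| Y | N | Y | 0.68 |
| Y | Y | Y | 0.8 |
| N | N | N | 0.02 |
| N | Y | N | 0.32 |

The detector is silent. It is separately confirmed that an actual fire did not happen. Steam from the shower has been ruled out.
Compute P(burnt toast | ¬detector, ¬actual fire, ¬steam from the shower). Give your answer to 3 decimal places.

Numerator (weight on configurations with burnt toast): 0.68*0.27 = 0.183600
Normalizer over all consistent configurations: 0.98*0.73 + 0.68*0.27 = 0.899000
Posterior = 0.183600 / 0.899000 ≈ 0.204

P(burnt toast | ¬detector, ¬actual fire, ¬steam from the shower) ≈ 0.204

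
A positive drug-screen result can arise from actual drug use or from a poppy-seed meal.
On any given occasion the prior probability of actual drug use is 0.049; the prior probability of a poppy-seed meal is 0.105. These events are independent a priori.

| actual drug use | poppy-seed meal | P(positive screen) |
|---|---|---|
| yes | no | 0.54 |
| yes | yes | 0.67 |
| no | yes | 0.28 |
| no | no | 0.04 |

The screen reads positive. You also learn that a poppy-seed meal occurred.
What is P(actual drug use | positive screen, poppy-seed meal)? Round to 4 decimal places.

For the numerator, keep only actual drug use=true terms: 0.67*0.049 = 0.032830
Denominator P(positive screen | poppy-seed meal): 0.28*0.951 + 0.67*0.049 = 0.299110
P(actual drug use | positive screen, poppy-seed meal) = 0.032830/0.299110 ≈ 0.1098

P(actual drug use | positive screen, poppy-seed meal) ≈ 0.1098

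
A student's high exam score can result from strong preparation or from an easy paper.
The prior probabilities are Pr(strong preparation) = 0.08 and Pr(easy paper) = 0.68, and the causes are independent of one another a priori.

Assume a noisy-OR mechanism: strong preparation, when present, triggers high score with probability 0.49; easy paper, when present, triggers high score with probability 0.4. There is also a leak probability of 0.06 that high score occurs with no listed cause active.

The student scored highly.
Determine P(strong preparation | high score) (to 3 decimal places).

P(strong preparation | high score) ≈ 0.152

Under noisy-OR, P(high score | causes) = 1 − (1−0.06)·∏(1−qᵢ) over the active causes.
Sum P(high score|·) weighted by the priors over the 4 (strong preparation, easy paper) configurations:
  P(high score) = 0.06*0.92*0.32 + 0.436*0.92*0.68 + 0.5206*0.08*0.32 + 0.71236*0.08*0.68
        = 0.017664 + 0.272762 + 0.013327 + 0.038752 = 0.342505
Keeping only the strong preparation-present terms gives 0.052079, so
  P(strong preparation | high score) = 0.052079 / 0.342505 ≈ 0.152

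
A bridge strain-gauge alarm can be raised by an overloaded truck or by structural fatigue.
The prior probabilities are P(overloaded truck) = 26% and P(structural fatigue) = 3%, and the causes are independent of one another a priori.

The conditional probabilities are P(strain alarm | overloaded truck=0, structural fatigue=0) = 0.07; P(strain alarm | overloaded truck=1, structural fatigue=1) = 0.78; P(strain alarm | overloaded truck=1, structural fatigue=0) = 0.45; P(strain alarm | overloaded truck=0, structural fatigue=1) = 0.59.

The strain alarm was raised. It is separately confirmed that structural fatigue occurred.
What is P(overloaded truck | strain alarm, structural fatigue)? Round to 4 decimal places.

P(overloaded truck | strain alarm, structural fatigue) ≈ 0.3172

By total probability over both values of overloaded truck:
  P(strain alarm | structural fatigue) = 0.59·0.74 + 0.78·0.26
        = 0.436600 + 0.202800 = 0.639400
Keeping only the overloaded truck-present terms gives 0.202800, so
  P(overloaded truck | strain alarm, structural fatigue) = 0.202800 / 0.639400 ≈ 0.3172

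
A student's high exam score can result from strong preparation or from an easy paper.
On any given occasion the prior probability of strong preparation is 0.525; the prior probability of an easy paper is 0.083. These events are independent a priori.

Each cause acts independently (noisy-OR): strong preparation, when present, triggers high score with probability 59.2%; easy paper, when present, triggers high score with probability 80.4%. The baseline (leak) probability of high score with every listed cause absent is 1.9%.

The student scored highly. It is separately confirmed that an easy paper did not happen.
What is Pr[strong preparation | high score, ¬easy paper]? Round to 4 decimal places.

Pr[strong preparation | high score, ¬easy paper] ≈ 0.9721

Under noisy-OR, P(high score | causes) = 1 − (1−0.019)·∏(1−qᵢ) over the active causes.
Enumerate both values of strong preparation and weight by the priors:
  P(high score | ¬easy paper) = 0.019×0.475 + 0.599752×0.525
        = 0.009025 + 0.314870 = 0.323895
Keeping only the strong preparation-present terms gives 0.314870, so
  P(strong preparation | high score, ¬easy paper) = 0.314870 / 0.323895 ≈ 0.9721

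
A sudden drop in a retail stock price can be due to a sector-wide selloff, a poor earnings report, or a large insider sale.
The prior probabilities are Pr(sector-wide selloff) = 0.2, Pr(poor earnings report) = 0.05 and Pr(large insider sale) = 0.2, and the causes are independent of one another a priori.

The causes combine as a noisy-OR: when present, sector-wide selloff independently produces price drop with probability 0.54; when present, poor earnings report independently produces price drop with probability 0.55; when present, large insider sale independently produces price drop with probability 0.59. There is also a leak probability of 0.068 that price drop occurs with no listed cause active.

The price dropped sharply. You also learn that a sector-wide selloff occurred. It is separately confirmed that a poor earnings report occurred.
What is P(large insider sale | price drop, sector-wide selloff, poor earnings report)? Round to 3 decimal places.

Under noisy-OR, P(price drop | causes) = 1 − (1−0.068)·∏(1−qᵢ) over the active causes.
P(price drop | sector-wide selloff, poor earnings report) = 0.807076×0.8 + 0.920901×0.2 = 0.645661 + 0.184180 = 0.829841
Restricting to configurations with large insider sale present: 0.920901×0.2 = 0.184180.
P(large insider sale | price drop, sector-wide selloff, poor earnings report) = 0.184180 / 0.829841 ≈ 0.222

P(large insider sale | price drop, sector-wide selloff, poor earnings report) ≈ 0.222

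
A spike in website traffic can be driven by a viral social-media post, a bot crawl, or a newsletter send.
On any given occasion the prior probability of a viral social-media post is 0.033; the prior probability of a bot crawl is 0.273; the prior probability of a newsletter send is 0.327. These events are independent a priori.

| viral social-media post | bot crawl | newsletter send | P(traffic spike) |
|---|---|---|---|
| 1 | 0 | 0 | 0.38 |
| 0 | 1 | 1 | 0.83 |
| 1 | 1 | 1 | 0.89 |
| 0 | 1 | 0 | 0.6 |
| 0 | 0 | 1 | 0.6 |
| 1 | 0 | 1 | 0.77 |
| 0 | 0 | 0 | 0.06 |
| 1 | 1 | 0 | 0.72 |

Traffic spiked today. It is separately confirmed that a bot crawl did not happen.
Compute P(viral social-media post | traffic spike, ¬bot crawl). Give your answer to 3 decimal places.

P(traffic spike | ¬bot crawl) = 0.06*0.967*0.673 + 0.6*0.967*0.327 + 0.38*0.033*0.673 + 0.77*0.033*0.327 = 0.039047 + 0.189725 + 0.008439 + 0.008309 = 0.245520
Restricting to configurations with viral social-media post present: 0.008439 + 0.008309 = 0.016748.
P(viral social-media post | traffic spike, ¬bot crawl) = 0.016748 / 0.245520 ≈ 0.068

P(viral social-media post | traffic spike, ¬bot crawl) ≈ 0.068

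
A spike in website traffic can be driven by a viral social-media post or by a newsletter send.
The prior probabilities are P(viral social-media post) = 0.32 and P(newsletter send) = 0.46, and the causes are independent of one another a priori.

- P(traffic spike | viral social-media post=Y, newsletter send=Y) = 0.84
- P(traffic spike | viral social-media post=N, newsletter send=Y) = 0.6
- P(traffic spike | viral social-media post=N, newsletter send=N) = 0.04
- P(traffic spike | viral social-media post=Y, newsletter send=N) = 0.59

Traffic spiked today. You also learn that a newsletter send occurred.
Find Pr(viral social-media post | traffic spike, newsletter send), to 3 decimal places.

Pr(viral social-media post | traffic spike, newsletter send) ≈ 0.397

Sum P(traffic spike|·) weighted by the priors over both values of viral social-media post:
  P(traffic spike | newsletter send) = 0.6×0.68 + 0.84×0.32
        = 0.408000 + 0.268800 = 0.676800
Configurations with viral social-media post contribute 0.268800, so
  P(viral social-media post | traffic spike, newsletter send) = 0.268800 / 0.676800 ≈ 0.397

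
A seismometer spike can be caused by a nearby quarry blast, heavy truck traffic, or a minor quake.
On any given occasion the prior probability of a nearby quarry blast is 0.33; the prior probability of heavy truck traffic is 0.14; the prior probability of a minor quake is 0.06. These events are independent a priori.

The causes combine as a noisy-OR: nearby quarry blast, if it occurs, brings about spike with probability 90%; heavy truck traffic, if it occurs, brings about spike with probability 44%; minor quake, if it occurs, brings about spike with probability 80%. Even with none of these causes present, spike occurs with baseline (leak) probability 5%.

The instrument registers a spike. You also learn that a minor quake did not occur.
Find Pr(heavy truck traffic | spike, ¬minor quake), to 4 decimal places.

Pr(heavy truck traffic | spike, ¬minor quake) ≈ 0.2348

Under noisy-OR, P(spike | causes) = 1 − (1−0.05)·∏(1−qᵢ) over the active causes.
For the numerator, keep only heavy truck traffic=true terms: 0.043898 + 0.043742 = 0.087640
Denominator P(spike | ¬minor quake): 0.05·0.67·0.86 + 0.468·0.67·0.14 + 0.905·0.33·0.86 + 0.9468·0.33·0.14 = 0.373289
P(heavy truck traffic | spike, ¬minor quake) = 0.087640/0.373289 ≈ 0.2348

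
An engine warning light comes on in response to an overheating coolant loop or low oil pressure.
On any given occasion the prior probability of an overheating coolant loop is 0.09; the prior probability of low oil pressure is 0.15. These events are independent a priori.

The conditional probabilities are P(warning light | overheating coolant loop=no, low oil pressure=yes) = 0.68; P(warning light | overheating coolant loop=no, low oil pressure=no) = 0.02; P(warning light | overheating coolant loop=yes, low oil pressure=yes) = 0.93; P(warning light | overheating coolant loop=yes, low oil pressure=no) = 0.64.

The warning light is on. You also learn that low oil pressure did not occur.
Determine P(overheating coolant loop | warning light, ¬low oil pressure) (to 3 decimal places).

Numerator (weight on configurations with overheating coolant loop): 0.64*0.09 = 0.057600
Denominator P(warning light | ¬low oil pressure): 0.02*0.91 + 0.64*0.09 = 0.075800
P(overheating coolant loop | warning light, ¬low oil pressure) = 0.057600/0.075800 ≈ 0.760

P(overheating coolant loop | warning light, ¬low oil pressure) ≈ 0.760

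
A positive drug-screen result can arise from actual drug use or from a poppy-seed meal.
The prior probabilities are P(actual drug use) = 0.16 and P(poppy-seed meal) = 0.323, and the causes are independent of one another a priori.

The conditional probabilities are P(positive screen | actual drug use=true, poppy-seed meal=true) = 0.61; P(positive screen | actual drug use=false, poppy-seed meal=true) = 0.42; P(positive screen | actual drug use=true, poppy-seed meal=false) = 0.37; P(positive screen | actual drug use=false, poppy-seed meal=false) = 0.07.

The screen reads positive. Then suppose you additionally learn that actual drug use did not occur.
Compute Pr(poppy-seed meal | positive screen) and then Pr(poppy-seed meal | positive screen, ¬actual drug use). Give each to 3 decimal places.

For the numerator, keep only poppy-seed meal=true terms: 0.113954 + 0.031525 = 0.145479
The normalizing constant is 0.07×0.84×0.677 + 0.42×0.84×0.323 + 0.37×0.16×0.677 + 0.61×0.16×0.323 = 0.225365
P(poppy-seed meal | positive screen) = 0.145479/0.225365 ≈ 0.646

Now condition on the additional information:
Numerator (weight on configurations with poppy-seed meal): 0.42*0.323 = 0.135660
Denominator P(positive screen | ¬actual drug use): 0.07*0.677 + 0.42*0.323 = 0.183050
P(poppy-seed meal | positive screen, ¬actual drug use) = 0.135660/0.183050 ≈ 0.741
Ruling out actual drug use raises the posterior on poppy-seed meal — the flip side of explaining away.

Pr(poppy-seed meal | positive screen) ≈ 0.646; Pr(poppy-seed meal | positive screen, ¬actual drug use) ≈ 0.741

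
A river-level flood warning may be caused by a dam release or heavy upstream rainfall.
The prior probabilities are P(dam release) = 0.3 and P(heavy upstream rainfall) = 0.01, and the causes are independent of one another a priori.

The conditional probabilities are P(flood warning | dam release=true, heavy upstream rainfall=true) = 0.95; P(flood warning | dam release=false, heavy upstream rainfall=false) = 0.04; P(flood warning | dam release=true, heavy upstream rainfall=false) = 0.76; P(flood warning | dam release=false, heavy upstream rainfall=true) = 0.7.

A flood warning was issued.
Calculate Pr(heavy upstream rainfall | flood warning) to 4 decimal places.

Pr(heavy upstream rainfall | flood warning) ≈ 0.0297

P(flood warning) = 0.04·0.7·0.99 + 0.7·0.7·0.01 + 0.76·0.3·0.99 + 0.95·0.3·0.01 = 0.027720 + 0.004900 + 0.225720 + 0.002850 = 0.261190
Of this, 0.007750 comes from 0.004900 + 0.002850 (the heavy upstream rainfall=true cases).
Hence the posterior is 0.007750/0.261190 ≈ 0.0297.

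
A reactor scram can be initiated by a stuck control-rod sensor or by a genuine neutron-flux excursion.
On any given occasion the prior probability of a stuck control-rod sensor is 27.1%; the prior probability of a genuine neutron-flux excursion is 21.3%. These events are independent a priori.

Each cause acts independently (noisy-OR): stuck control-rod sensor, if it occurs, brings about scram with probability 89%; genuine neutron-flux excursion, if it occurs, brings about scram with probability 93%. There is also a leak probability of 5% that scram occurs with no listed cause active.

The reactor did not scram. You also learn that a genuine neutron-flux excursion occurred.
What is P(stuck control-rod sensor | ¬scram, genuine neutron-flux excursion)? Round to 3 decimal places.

P(stuck control-rod sensor | ¬scram, genuine neutron-flux excursion) ≈ 0.039

Under noisy-OR, P(scram | causes) = 1 − (1−0.05)·∏(1−qᵢ) over the active causes.
Enumerate both values of stuck control-rod sensor and weight by the priors:
  P(¬scram | genuine neutron-flux excursion) = 0.0665·0.729 + 0.007315·0.271
        = 0.048479 + 0.001982 = 0.050461
Configurations with stuck control-rod sensor contribute 0.001982, so
  P(stuck control-rod sensor | ¬scram, genuine neutron-flux excursion) = 0.001982 / 0.050461 ≈ 0.039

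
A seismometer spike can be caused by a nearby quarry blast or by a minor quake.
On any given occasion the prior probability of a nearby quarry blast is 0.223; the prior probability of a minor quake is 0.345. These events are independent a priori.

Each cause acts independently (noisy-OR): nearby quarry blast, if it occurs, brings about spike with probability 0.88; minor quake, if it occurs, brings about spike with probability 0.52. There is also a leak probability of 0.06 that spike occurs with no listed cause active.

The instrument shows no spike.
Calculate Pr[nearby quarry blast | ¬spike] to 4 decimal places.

Under noisy-OR, P(spike | causes) = 1 − (1−0.06)·∏(1−qᵢ) over the active causes.
P(¬spike) = 0.94×0.777×0.655 + 0.4512×0.777×0.345 + 0.1128×0.223×0.655 + 0.054144×0.223×0.345 = 0.478399 + 0.120951 + 0.016476 + 0.004166 = 0.619992
Of this, 0.020642 comes from 0.016476 + 0.004166 (the nearby quarry blast=true cases).
P(nearby quarry blast | ¬spike) = 0.020642 / 0.619992 ≈ 0.0333

Pr[nearby quarry blast | ¬spike] ≈ 0.0333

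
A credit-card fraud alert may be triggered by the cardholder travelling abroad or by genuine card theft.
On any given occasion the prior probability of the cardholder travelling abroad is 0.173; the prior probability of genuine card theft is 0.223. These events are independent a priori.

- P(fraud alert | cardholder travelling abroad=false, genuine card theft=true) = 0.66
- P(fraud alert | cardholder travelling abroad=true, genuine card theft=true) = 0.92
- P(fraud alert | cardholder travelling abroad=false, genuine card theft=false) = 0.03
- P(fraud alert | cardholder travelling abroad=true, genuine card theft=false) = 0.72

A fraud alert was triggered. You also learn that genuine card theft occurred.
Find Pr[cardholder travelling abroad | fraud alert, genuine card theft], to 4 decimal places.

Pr[cardholder travelling abroad | fraud alert, genuine card theft] ≈ 0.2258

Numerator (weight on configurations with cardholder travelling abroad): 0.92*0.173 = 0.159160
The normalizing constant is 0.66*0.827 + 0.92*0.173 = 0.704980
P(cardholder travelling abroad | fraud alert, genuine card theft) = 0.159160/0.704980 ≈ 0.2258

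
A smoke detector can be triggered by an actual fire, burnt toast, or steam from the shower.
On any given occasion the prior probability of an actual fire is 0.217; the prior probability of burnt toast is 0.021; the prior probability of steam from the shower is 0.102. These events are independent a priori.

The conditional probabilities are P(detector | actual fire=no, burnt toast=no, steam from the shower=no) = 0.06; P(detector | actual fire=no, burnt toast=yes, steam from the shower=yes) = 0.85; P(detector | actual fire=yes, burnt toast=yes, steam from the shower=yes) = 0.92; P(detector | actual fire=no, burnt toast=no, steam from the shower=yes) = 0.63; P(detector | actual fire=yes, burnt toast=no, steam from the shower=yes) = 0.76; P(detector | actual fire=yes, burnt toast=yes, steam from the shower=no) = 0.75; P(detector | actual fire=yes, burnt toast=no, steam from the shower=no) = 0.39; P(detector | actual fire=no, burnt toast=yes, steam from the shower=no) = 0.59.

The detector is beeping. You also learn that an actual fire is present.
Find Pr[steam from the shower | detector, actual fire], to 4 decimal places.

Enumerate the 4 (burnt toast, steam from the shower) configurations and weight by the priors:
  P(detector | actual fire) = 0.39*0.979*0.898 + 0.76*0.979*0.102 + 0.75*0.021*0.898 + 0.92*0.021*0.102
        = 0.342865 + 0.075892 + 0.014143 + 0.001971 = 0.434871
Keeping only the steam from the shower-present terms gives 0.077863, so
  P(steam from the shower | detector, actual fire) = 0.077863 / 0.434871 ≈ 0.1790

Pr[steam from the shower | detector, actual fire] ≈ 0.1790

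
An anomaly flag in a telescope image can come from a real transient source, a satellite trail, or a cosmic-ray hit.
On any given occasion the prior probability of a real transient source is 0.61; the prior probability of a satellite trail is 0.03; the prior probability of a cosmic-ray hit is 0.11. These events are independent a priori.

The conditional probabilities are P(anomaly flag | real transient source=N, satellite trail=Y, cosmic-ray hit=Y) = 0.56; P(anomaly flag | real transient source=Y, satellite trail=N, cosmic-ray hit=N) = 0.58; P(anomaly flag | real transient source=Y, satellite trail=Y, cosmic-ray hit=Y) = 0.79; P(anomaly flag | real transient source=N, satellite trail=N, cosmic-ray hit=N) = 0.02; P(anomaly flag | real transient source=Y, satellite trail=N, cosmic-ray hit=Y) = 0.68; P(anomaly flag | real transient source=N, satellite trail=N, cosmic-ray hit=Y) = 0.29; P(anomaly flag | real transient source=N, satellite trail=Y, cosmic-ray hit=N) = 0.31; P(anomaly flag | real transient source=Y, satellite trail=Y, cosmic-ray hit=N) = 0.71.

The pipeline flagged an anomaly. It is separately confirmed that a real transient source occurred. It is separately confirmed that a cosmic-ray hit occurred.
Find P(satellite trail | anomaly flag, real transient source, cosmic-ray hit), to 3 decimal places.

P(anomaly flag | real transient source, cosmic-ray hit) = 0.68·0.97 + 0.79·0.03 = 0.659600 + 0.023700 = 0.683300
Of this, 0.023700 comes from 0.79·0.03 (the satellite trail=true cases).
Hence the posterior is 0.023700/0.683300 ≈ 0.035.

P(satellite trail | anomaly flag, real transient source, cosmic-ray hit) ≈ 0.035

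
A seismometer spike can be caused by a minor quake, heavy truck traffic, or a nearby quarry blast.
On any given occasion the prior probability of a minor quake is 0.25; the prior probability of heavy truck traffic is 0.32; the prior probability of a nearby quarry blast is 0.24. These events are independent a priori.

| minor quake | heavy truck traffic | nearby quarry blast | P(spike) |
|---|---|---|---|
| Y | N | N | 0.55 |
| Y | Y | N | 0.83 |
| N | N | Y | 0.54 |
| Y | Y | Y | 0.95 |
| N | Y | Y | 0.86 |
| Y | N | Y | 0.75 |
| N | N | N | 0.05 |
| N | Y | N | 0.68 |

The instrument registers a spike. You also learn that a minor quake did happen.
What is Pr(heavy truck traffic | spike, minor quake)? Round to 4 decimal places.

Pr(heavy truck traffic | spike, minor quake) ≈ 0.4033

P(spike | minor quake) = 0.55×0.68×0.76 + 0.75×0.68×0.24 + 0.83×0.32×0.76 + 0.95×0.32×0.24 = 0.284240 + 0.122400 + 0.201856 + 0.072960 = 0.681456
Of this, 0.274816 comes from 0.201856 + 0.072960 (the heavy truck traffic=true cases).
So P(heavy truck traffic | spike, minor quake) = 0.274816/0.681456 ≈ 0.4033.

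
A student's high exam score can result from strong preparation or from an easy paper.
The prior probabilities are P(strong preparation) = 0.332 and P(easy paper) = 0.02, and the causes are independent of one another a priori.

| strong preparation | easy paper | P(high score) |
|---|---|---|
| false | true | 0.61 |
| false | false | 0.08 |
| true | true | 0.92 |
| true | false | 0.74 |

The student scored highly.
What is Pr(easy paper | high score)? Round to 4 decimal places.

P(high score) = 0.08·0.668·0.98 + 0.61·0.668·0.02 + 0.74·0.332·0.98 + 0.92·0.332·0.02 = 0.052371 + 0.008150 + 0.240766 + 0.006109 = 0.307396
Of this, 0.014259 comes from 0.008150 + 0.006109 (the easy paper=true cases).
Hence the posterior is 0.014259/0.307396 ≈ 0.0464.

Pr(easy paper | high score) ≈ 0.0464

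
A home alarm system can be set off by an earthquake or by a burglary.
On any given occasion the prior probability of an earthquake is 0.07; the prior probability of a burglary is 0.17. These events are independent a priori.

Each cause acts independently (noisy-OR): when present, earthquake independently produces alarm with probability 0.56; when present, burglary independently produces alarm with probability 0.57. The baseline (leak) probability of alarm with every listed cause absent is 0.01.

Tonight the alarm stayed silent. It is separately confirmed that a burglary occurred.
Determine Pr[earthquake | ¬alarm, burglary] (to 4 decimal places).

Under noisy-OR, P(alarm | causes) = 1 − (1−0.01)·∏(1−qᵢ) over the active causes.
P(¬alarm | burglary) = 0.4257*0.93 + 0.187308*0.07 = 0.395901 + 0.013112 = 0.409013
Of this, 0.013112 comes from 0.187308*0.07 (the earthquake=true cases).
So P(earthquake | ¬alarm, burglary) = 0.013112/0.409013 ≈ 0.0321.

Pr[earthquake | ¬alarm, burglary] ≈ 0.0321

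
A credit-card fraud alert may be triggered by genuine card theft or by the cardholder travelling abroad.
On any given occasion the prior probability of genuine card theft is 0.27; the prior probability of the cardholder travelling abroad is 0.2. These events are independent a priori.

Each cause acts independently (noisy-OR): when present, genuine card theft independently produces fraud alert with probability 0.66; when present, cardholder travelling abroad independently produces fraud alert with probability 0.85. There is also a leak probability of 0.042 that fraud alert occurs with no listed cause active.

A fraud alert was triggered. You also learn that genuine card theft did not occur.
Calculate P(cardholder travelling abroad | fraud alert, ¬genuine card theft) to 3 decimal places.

P(cardholder travelling abroad | fraud alert, ¬genuine card theft) ≈ 0.836

Under noisy-OR, P(fraud alert | causes) = 1 − (1−0.042)·∏(1−qᵢ) over the active causes.
Enumerate both values of cardholder travelling abroad and weight by the priors:
  P(fraud alert | ¬genuine card theft) = 0.042·0.8 + 0.8563·0.2
        = 0.033600 + 0.171260 = 0.204860
Configurations with cardholder travelling abroad contribute 0.171260, so
  P(cardholder travelling abroad | fraud alert, ¬genuine card theft) = 0.171260 / 0.204860 ≈ 0.836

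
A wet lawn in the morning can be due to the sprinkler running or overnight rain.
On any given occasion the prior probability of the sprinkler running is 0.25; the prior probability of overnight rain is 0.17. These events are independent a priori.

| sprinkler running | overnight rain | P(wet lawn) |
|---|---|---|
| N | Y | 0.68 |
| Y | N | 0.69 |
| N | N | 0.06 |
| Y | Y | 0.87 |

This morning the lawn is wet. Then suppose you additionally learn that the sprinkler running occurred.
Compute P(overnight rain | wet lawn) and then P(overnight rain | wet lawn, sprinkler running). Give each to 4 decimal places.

P(overnight rain | wet lawn) ≈ 0.4066; P(overnight rain | wet lawn, sprinkler running) ≈ 0.2052

P(wet lawn) = 0.06·0.75·0.83 + 0.68·0.75·0.17 + 0.69·0.25·0.83 + 0.87·0.25·0.17 = 0.037350 + 0.086700 + 0.143175 + 0.036975 = 0.304200
Restricting to configurations with overnight rain present: 0.086700 + 0.036975 = 0.123675.
So P(overnight rain | wet lawn) = 0.123675/0.304200 ≈ 0.4066.

With the extra evidence:
P(wet lawn | sprinkler running) = 0.69*0.83 + 0.87*0.17 = 0.572700 + 0.147900 = 0.720600
Of this, 0.147900 comes from 0.87*0.17 (the overnight rain=true cases).
So P(overnight rain | wet lawn, sprinkler running) = 0.147900/0.720600 ≈ 0.2052.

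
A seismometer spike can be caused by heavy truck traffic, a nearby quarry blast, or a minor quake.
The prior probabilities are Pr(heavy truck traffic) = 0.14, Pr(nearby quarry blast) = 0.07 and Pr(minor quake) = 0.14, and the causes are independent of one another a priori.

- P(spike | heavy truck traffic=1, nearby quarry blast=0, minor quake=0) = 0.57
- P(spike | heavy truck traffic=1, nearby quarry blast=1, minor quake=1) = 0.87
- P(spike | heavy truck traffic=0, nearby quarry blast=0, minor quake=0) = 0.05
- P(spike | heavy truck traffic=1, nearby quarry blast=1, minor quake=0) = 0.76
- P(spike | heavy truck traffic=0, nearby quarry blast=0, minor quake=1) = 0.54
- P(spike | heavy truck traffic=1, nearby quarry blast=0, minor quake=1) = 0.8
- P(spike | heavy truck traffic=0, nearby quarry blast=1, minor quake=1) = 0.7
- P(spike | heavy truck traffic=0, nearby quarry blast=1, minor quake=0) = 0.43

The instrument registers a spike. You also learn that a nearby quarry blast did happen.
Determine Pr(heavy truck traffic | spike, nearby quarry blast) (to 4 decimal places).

For the numerator, keep only heavy truck traffic=true terms: 0.091504 + 0.017052 = 0.108556
Denominator P(spike | nearby quarry blast): 0.43·0.86·0.86 + 0.7·0.86·0.14 + 0.76·0.14·0.86 + 0.87·0.14·0.14 = 0.510864
Posterior = 0.108556 / 0.510864 ≈ 0.2125

Pr(heavy truck traffic | spike, nearby quarry blast) ≈ 0.2125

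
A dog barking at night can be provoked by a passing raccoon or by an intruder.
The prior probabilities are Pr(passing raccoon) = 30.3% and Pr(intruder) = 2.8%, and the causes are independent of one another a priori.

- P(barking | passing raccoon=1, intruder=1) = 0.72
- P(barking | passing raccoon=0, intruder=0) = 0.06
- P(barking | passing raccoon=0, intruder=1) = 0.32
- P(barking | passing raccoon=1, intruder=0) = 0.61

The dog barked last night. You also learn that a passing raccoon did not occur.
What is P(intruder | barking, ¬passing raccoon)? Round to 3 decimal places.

By total probability over both values of intruder:
  P(barking | ¬passing raccoon) = 0.06·0.972 + 0.32·0.028
        = 0.058320 + 0.008960 = 0.067280
Configurations with intruder contribute 0.008960, so
  P(intruder | barking, ¬passing raccoon) = 0.008960 / 0.067280 ≈ 0.133

P(intruder | barking, ¬passing raccoon) ≈ 0.133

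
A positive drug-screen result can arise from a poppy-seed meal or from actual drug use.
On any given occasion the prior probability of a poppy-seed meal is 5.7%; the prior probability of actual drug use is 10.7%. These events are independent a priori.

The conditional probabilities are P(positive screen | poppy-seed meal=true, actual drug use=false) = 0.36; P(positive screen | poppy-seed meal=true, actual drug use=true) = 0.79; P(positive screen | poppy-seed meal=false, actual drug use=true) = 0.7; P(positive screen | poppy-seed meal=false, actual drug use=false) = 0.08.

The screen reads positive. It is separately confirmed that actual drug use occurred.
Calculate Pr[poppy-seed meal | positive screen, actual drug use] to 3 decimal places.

Pr[poppy-seed meal | positive screen, actual drug use] ≈ 0.064

Numerator (weight on configurations with poppy-seed meal): 0.79×0.057 = 0.045030
Normalizer over all consistent configurations: 0.7×0.943 + 0.79×0.057 = 0.705130
P(poppy-seed meal | positive screen, actual drug use) = 0.045030/0.705130 ≈ 0.064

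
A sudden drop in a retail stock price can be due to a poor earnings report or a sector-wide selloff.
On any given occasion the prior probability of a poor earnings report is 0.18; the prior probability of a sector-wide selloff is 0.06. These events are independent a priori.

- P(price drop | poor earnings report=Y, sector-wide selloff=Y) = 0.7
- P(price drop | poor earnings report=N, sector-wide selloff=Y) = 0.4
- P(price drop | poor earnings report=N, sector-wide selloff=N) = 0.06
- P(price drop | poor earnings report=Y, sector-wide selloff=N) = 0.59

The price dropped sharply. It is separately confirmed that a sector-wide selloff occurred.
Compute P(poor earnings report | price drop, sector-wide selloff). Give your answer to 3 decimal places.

P(poor earnings report | price drop, sector-wide selloff) ≈ 0.278

Numerator (weight on configurations with poor earnings report): 0.7×0.18 = 0.126000
Denominator P(price drop | sector-wide selloff): 0.4×0.82 + 0.7×0.18 = 0.454000
P(poor earnings report | price drop, sector-wide selloff) = 0.126000/0.454000 ≈ 0.278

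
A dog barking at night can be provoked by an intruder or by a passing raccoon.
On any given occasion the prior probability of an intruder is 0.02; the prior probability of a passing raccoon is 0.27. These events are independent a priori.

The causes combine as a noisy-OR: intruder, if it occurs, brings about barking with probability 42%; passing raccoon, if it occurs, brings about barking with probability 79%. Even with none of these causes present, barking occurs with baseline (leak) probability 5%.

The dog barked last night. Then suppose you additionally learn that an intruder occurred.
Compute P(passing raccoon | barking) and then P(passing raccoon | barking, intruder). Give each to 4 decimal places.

P(passing raccoon | barking) ≈ 0.8365; P(passing raccoon | barking, intruder) ≈ 0.4214

Under noisy-OR, P(barking | causes) = 1 − (1−0.05)·∏(1−qᵢ) over the active causes.
Sum P(barking|·) weighted by the priors over the 4 (intruder, passing raccoon) configurations:
  P(barking) = 0.05*0.98*0.73 + 0.8005*0.98*0.27 + 0.449*0.02*0.73 + 0.88429*0.02*0.27
        = 0.035770 + 0.211812 + 0.006555 + 0.004775 = 0.258912
Keeping only the passing raccoon-present terms gives 0.216587, so
  P(passing raccoon | barking) = 0.216587 / 0.258912 ≈ 0.8365

With the extra evidence:
P(barking | intruder) = 0.449*0.73 + 0.88429*0.27 = 0.327770 + 0.238758 = 0.566528
The passing raccoon-present share is 0.88429*0.27 = 0.238758.
P(passing raccoon | barking, intruder) = 0.238758 / 0.566528 ≈ 0.4214
The drop from 0.8365 to 0.4214 is the explaining-away (discounting) effect.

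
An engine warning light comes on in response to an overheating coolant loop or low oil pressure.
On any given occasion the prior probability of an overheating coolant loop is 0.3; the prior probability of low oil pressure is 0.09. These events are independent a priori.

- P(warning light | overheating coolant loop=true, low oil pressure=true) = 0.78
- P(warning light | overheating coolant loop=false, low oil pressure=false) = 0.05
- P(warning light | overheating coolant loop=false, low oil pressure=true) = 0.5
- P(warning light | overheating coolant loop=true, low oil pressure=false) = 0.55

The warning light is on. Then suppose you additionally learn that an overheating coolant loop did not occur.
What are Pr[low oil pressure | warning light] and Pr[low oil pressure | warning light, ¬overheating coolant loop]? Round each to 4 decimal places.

By total probability over the 4 (overheating coolant loop, low oil pressure) configurations:
  P(warning light) = 0.05*0.7*0.91 + 0.5*0.7*0.09 + 0.55*0.3*0.91 + 0.78*0.3*0.09
        = 0.031850 + 0.031500 + 0.150150 + 0.021060 = 0.234560
The terms with low oil pressure present sum to 0.052560, so
  P(low oil pressure | warning light) = 0.052560 / 0.234560 ≈ 0.2241

Now condition on the additional information:
For the numerator, keep only low oil pressure=true terms: 0.5*0.09 = 0.045000
Denominator P(warning light | ¬overheating coolant loop): 0.05*0.91 + 0.5*0.09 = 0.090500
Posterior = 0.045000 / 0.090500 ≈ 0.4972

Pr[low oil pressure | warning light] ≈ 0.2241; Pr[low oil pressure | warning light, ¬overheating coolant loop] ≈ 0.4972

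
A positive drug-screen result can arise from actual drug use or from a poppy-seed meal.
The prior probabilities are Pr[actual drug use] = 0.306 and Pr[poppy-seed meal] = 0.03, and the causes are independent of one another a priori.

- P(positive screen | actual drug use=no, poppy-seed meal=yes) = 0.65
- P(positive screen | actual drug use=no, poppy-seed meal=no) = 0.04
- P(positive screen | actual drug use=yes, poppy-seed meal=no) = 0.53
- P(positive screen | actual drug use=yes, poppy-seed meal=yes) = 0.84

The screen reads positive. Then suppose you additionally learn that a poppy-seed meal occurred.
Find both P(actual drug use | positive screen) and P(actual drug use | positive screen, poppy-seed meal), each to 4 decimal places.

P(positive screen) = 0.04·0.694·0.97 + 0.65·0.694·0.03 + 0.53·0.306·0.97 + 0.84·0.306·0.03 = 0.026927 + 0.013533 + 0.157315 + 0.007711 = 0.205486
Of this, 0.165026 comes from 0.157315 + 0.007711 (the actual drug use=true cases).
P(actual drug use | positive screen) = 0.165026 / 0.205486 ≈ 0.8031

Now also conditioning on poppy-seed meal=true:
Sum P(positive screen|·) weighted by the priors over both values of actual drug use:
  P(positive screen | poppy-seed meal) = 0.65×0.694 + 0.84×0.306
        = 0.451100 + 0.257040 = 0.708140
The terms with actual drug use present sum to 0.257040, so
  P(actual drug use | positive screen, poppy-seed meal) = 0.257040 / 0.708140 ≈ 0.3630

P(actual drug use | positive screen) ≈ 0.8031; P(actual drug use | positive screen, poppy-seed meal) ≈ 0.3630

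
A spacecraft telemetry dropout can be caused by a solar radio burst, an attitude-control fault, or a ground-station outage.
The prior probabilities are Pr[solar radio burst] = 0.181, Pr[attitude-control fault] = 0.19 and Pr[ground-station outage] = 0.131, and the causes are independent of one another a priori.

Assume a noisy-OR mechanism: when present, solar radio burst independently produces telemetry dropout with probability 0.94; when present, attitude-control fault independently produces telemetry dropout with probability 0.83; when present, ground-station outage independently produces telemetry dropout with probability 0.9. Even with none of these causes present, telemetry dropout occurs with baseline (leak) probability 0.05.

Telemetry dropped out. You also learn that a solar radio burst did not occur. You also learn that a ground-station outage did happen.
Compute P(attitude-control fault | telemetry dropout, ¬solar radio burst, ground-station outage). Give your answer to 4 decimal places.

Under noisy-OR, P(telemetry dropout | causes) = 1 − (1−0.05)·∏(1−qᵢ) over the active causes.
P(telemetry dropout | ¬solar radio burst, ground-station outage) = 0.905×0.81 + 0.98385×0.19 = 0.733050 + 0.186932 = 0.919982
Of this, 0.186932 comes from 0.98385×0.19 (the attitude-control fault=true cases).
Hence the posterior is 0.186932/0.919982 ≈ 0.2032.

P(attitude-control fault | telemetry dropout, ¬solar radio burst, ground-station outage) ≈ 0.2032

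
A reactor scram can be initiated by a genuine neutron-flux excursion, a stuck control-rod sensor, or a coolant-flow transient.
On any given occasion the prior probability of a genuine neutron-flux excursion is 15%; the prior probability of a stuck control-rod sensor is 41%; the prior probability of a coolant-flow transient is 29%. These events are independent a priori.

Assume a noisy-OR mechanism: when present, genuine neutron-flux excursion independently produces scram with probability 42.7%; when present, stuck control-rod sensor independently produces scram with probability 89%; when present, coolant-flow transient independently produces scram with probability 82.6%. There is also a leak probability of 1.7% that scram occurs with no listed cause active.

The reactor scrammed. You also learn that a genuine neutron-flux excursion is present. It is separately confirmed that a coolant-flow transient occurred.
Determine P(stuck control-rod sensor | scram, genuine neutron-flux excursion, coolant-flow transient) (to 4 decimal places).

P(stuck control-rod sensor | scram, genuine neutron-flux excursion, coolant-flow transient) ≈ 0.4325

Under noisy-OR, P(scram | causes) = 1 − (1−0.017)·∏(1−qᵢ) over the active causes.
For the numerator, keep only stuck control-rod sensor=true terms: 0.989219·0.41 = 0.405580
The normalizing constant is 0.901993·0.59 + 0.989219·0.41 = 0.937756
P(stuck control-rod sensor | scram, genuine neutron-flux excursion, coolant-flow transient) = 0.405580/0.937756 ≈ 0.4325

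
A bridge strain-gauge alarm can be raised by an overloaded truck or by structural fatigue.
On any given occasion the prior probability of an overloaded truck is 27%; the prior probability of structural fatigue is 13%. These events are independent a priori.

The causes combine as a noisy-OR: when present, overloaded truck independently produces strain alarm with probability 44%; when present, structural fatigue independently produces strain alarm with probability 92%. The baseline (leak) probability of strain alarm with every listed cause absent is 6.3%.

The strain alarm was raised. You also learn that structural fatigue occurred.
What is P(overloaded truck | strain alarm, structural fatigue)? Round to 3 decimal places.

Under noisy-OR, P(strain alarm | causes) = 1 − (1−0.063)·∏(1−qᵢ) over the active causes.
P(strain alarm | structural fatigue) = 0.92504*0.73 + 0.958022*0.27 = 0.675279 + 0.258666 = 0.933945
Restricting to configurations with overloaded truck present: 0.958022*0.27 = 0.258666.
So P(overloaded truck | strain alarm, structural fatigue) = 0.258666/0.933945 ≈ 0.277.

P(overloaded truck | strain alarm, structural fatigue) ≈ 0.277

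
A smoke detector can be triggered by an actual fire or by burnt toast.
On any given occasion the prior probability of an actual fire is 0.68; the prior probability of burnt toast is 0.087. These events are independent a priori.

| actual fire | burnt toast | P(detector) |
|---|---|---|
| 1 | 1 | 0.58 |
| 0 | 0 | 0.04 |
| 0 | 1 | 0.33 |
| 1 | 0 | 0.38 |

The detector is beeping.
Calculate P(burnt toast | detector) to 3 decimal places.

P(burnt toast | detector) ≈ 0.149

P(detector) = 0.04·0.32·0.913 + 0.33·0.32·0.087 + 0.38·0.68·0.913 + 0.58·0.68·0.087 = 0.011686 + 0.009187 + 0.235919 + 0.034313 = 0.291105
The burnt toast-present share is 0.009187 + 0.034313 = 0.043500.
P(burnt toast | detector) = 0.043500 / 0.291105 ≈ 0.149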